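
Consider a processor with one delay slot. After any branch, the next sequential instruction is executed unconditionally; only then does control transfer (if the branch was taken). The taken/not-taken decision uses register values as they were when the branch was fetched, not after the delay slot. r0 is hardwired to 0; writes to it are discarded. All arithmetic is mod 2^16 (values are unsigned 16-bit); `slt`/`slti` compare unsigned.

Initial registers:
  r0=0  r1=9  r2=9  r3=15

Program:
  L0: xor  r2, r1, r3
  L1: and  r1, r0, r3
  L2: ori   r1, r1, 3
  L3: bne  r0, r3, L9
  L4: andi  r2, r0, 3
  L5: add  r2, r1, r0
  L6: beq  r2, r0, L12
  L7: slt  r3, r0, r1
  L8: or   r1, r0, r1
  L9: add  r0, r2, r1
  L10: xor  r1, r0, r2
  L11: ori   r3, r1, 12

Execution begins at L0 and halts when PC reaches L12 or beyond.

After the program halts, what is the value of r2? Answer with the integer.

#0 xor  r2, r1, r3 ; 0/9/6/15
#1 and  r1, r0, r3 ; 0/0/6/15
#2 ori   r1, r1, 3 ; 0/3/6/15
#3 bne  r0, r3, L9 ; 0/3/6/15 ; →target
#4 andi  r2, r0, 3 ; 0/3/0/15
#9 add  r0, r2, r1 ; 0/3/0/15
#10 xor  r1, r0, r2 ; 0/0/0/15
#11 ori   r3, r1, 12 ; 0/0/0/12

0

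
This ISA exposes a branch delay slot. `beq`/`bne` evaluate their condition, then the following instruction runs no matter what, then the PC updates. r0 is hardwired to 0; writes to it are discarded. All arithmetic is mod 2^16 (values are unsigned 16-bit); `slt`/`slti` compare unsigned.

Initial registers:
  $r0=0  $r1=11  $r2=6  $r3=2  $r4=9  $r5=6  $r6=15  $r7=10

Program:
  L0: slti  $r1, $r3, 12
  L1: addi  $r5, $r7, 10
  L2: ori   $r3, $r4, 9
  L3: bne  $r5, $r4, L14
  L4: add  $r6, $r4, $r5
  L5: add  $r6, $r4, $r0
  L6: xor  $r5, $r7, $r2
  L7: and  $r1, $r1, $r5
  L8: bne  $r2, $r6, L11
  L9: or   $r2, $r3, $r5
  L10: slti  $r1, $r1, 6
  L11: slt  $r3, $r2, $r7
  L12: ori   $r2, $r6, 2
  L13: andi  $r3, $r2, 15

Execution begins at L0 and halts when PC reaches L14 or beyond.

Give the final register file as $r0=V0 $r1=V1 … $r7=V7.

$r0=0 $r1=1 $r2=6 $r3=9 $r4=9 $r5=20 $r6=29 $r7=10

[0] slti  $r1, $r3, 12  →  {$r0:0, $r1:1, $r2:6, $r3:2, $r4:9, $r5:6, $r6:15, $r7:10}
[1] addi  $r5, $r7, 10  →  {$r0:0, $r1:1, $r2:6, $r3:2, $r4:9, $r5:20, $r6:15, $r7:10}
[2] ori   $r3, $r4, 9  →  {$r0:0, $r1:1, $r2:6, $r3:9, $r4:9, $r5:20, $r6:15, $r7:10}
[3] bne  $r5, $r4, L14  →  {$r0:0, $r1:1, $r2:6, $r3:9, $r4:9, $r5:20, $r6:15, $r7:10}  ⟨branch taken⟩
[4] add  $r6, $r4, $r5  →  {$r0:0, $r1:1, $r2:6, $r3:9, $r4:9, $r5:20, $r6:29, $r7:10}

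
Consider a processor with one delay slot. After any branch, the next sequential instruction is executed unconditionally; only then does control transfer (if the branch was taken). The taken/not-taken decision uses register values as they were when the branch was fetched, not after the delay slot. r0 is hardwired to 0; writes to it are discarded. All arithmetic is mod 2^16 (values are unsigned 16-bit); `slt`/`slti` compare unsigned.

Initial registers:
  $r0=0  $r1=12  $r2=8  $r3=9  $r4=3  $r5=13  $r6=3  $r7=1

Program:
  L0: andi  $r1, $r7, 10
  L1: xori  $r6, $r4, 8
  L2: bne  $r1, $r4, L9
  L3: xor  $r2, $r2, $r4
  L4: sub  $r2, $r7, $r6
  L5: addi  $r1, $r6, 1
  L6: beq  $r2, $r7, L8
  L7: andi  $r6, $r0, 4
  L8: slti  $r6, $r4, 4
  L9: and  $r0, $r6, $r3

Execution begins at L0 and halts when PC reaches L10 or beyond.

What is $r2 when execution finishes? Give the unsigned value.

PC=0  andi  $r1, $r7, 10     | $r0=0 $r1=0 $r2=8 $r3=9 $r4=3 $r5=13 $r6=3 $r7=1
PC=1  xori  $r6, $r4, 8      | $r0=0 $r1=0 $r2=8 $r3=9 $r4=3 $r5=13 $r6=11 $r7=1
PC=2  bne  $r1, $r4, L9      | $r0=0 $r1=0 $r2=8 $r3=9 $r4=3 $r5=13 $r6=11 $r7=1  [TAKEN]
PC=3  xor  $r2, $r2, $r4     | $r0=0 $r1=0 $r2=11 $r3=9 $r4=3 $r5=13 $r6=11 $r7=1
PC=9  and  $r0, $r6, $r3     | $r0=0 $r1=0 $r2=11 $r3=9 $r4=3 $r5=13 $r6=11 $r7=1

11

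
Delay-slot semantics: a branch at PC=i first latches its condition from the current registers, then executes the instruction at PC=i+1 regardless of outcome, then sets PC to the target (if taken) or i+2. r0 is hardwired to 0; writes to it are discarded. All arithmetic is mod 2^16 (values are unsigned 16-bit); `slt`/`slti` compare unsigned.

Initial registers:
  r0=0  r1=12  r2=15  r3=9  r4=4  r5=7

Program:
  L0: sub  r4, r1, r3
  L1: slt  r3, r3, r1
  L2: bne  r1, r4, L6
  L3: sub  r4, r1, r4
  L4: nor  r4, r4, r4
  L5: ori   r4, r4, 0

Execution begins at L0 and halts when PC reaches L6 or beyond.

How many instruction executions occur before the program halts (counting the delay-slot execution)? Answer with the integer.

4

PC=0  sub  r4, r1, r3        | r0=0 r1=12 r2=15 r3=9 r4=3 r5=7
PC=1  slt  r3, r3, r1        | r0=0 r1=12 r2=15 r3=1 r4=3 r5=7
PC=2  bne  r1, r4, L6        | r0=0 r1=12 r2=15 r3=1 r4=3 r5=7  [TAKEN]
PC=3  sub  r4, r1, r4        | r0=0 r1=12 r2=15 r3=1 r4=9 r5=7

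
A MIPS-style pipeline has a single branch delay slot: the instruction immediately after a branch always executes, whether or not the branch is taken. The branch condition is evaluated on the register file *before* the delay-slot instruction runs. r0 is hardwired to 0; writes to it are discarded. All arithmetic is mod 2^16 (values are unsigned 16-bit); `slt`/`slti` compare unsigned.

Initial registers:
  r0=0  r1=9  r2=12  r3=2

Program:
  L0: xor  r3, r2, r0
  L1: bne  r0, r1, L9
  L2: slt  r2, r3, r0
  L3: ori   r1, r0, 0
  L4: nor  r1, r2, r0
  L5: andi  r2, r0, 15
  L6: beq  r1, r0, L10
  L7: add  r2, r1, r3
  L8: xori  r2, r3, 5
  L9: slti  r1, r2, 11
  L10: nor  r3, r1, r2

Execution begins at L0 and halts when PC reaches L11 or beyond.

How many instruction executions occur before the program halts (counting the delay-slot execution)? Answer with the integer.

5

#0 xor  r3, r2, r0 ; 0/9/12/12
#1 bne  r0, r1, L9 ; 0/9/12/12 ; →target
#2 slt  r2, r3, r0 ; 0/9/0/12
#9 slti  r1, r2, 11 ; 0/1/0/12
#10 nor  r3, r1, r2 ; 0/1/0/65534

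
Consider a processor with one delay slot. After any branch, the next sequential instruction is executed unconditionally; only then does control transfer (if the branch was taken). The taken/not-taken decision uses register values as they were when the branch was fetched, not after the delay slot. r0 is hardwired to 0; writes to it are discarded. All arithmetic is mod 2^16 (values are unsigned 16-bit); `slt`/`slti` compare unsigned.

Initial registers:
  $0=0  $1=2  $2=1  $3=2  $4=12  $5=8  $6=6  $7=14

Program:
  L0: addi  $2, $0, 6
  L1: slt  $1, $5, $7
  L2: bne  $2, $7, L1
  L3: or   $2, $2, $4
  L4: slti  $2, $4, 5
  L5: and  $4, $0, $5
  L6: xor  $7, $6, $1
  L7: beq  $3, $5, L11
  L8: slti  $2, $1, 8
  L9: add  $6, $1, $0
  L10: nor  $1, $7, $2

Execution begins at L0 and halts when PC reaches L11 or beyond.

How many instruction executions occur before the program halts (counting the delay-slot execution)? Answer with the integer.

14

  step pc=0: addi  $2, $0, 6  regs=(0,2,6,2,12,8,6,14)
  step pc=1: slt  $1, $5, $7  regs=(0,1,6,2,12,8,6,14)
  step pc=2: bne  $2, $7, L1  cond=T  regs=(0,1,6,2,12,8,6,14)
  step pc=3: or   $2, $2, $4  regs=(0,1,14,2,12,8,6,14)
  step pc=1: slt  $1, $5, $7  regs=(0,1,14,2,12,8,6,14)
  step pc=2: bne  $2, $7, L1  cond=F  regs=(0,1,14,2,12,8,6,14)
  step pc=3: or   $2, $2, $4  regs=(0,1,14,2,12,8,6,14)
  step pc=4: slti  $2, $4, 5  regs=(0,1,0,2,12,8,6,14)
  step pc=5: and  $4, $0, $5  regs=(0,1,0,2,0,8,6,14)
  step pc=6: xor  $7, $6, $1  regs=(0,1,0,2,0,8,6,7)
  step pc=7: beq  $3, $5, L11  cond=F  regs=(0,1,0,2,0,8,6,7)
  step pc=8: slti  $2, $1, 8  regs=(0,1,1,2,0,8,6,7)
  step pc=9: add  $6, $1, $0  regs=(0,1,1,2,0,8,1,7)
  step pc=10: nor  $1, $7, $2  regs=(0,65528,1,2,0,8,1,7)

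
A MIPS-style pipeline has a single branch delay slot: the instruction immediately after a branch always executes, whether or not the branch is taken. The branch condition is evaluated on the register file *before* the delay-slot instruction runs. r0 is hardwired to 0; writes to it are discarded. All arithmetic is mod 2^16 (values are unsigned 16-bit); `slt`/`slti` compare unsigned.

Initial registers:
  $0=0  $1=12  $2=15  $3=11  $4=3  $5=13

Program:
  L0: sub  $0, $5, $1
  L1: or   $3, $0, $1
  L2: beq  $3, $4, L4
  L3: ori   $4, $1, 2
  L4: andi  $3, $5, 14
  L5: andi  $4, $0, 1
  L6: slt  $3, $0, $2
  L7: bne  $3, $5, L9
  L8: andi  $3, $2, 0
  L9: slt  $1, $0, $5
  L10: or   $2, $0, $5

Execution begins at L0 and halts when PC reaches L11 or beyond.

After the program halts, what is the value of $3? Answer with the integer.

[0] sub  $0, $5, $1  →  {$0:0, $1:12, $2:15, $3:11, $4:3, $5:13}
[1] or   $3, $0, $1  →  {$0:0, $1:12, $2:15, $3:12, $4:3, $5:13}
[2] beq  $3, $4, L4  →  {$0:0, $1:12, $2:15, $3:12, $4:3, $5:13}  ⟨branch fallthrough⟩
[3] ori   $4, $1, 2  →  {$0:0, $1:12, $2:15, $3:12, $4:14, $5:13}
[4] andi  $3, $5, 14  →  {$0:0, $1:12, $2:15, $3:12, $4:14, $5:13}
[5] andi  $4, $0, 1  →  {$0:0, $1:12, $2:15, $3:12, $4:0, $5:13}
[6] slt  $3, $0, $2  →  {$0:0, $1:12, $2:15, $3:1, $4:0, $5:13}
[7] bne  $3, $5, L9  →  {$0:0, $1:12, $2:15, $3:1, $4:0, $5:13}  ⟨branch taken⟩
[8] andi  $3, $2, 0  →  {$0:0, $1:12, $2:15, $3:0, $4:0, $5:13}
[9] slt  $1, $0, $5  →  {$0:0, $1:1, $2:15, $3:0, $4:0, $5:13}
[10] or   $2, $0, $5  →  {$0:0, $1:1, $2:13, $3:0, $4:0, $5:13}

0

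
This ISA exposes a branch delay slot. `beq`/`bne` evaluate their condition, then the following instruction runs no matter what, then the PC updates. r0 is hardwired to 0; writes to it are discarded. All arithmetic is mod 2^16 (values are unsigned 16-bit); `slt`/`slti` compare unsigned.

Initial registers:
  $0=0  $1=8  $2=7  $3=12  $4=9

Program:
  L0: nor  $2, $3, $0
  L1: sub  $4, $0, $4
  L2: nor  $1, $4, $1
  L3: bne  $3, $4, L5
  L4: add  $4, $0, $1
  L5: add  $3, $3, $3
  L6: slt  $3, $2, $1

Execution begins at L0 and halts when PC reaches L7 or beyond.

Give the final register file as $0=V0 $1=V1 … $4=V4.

  step pc=0: nor  $2, $3, $0  regs=(0,8,65523,12,9)
  step pc=1: sub  $4, $0, $4  regs=(0,8,65523,12,65527)
  step pc=2: nor  $1, $4, $1  regs=(0,0,65523,12,65527)
  step pc=3: bne  $3, $4, L5  cond=T  regs=(0,0,65523,12,65527)
  step pc=4: add  $4, $0, $1  regs=(0,0,65523,12,0)
  step pc=5: add  $3, $3, $3  regs=(0,0,65523,24,0)
  step pc=6: slt  $3, $2, $1  regs=(0,0,65523,0,0)

$0=0 $1=0 $2=65523 $3=0 $4=0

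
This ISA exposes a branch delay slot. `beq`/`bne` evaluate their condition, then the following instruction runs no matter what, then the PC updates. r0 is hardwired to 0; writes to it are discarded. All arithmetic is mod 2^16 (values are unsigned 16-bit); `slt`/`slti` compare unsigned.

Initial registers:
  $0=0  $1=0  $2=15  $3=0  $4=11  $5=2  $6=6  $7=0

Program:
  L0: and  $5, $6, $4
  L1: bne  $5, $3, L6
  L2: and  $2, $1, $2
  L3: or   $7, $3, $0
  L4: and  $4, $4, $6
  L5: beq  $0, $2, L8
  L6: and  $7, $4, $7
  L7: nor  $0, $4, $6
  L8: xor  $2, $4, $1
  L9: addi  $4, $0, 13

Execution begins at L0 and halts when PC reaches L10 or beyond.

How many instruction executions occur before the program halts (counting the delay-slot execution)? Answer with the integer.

[0] and  $5, $6, $4  →  {$0:0, $1:0, $2:15, $3:0, $4:11, $5:2, $6:6, $7:0}
[1] bne  $5, $3, L6  →  {$0:0, $1:0, $2:15, $3:0, $4:11, $5:2, $6:6, $7:0}  ⟨branch taken⟩
[2] and  $2, $1, $2  →  {$0:0, $1:0, $2:0, $3:0, $4:11, $5:2, $6:6, $7:0}
[6] and  $7, $4, $7  →  {$0:0, $1:0, $2:0, $3:0, $4:11, $5:2, $6:6, $7:0}
[7] nor  $0, $4, $6  →  {$0:0, $1:0, $2:0, $3:0, $4:11, $5:2, $6:6, $7:0}
[8] xor  $2, $4, $1  →  {$0:0, $1:0, $2:11, $3:0, $4:11, $5:2, $6:6, $7:0}
[9] addi  $4, $0, 13  →  {$0:0, $1:0, $2:11, $3:0, $4:13, $5:2, $6:6, $7:0}

7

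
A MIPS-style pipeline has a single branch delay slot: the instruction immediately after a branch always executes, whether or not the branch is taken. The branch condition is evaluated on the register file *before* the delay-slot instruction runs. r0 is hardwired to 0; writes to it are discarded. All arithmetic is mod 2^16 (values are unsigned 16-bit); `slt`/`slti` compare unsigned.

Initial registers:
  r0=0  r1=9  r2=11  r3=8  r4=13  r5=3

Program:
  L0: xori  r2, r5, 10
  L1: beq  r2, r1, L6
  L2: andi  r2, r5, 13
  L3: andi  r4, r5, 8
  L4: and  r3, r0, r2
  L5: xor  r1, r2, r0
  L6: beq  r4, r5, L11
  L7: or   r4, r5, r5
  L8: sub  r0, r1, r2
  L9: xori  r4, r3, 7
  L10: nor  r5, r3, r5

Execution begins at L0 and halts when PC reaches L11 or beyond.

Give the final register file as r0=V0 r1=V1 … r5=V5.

r0=0 r1=9 r2=1 r3=8 r4=15 r5=65524

PC=0  xori  r2, r5, 10       | r0=0 r1=9 r2=9 r3=8 r4=13 r5=3
PC=1  beq  r2, r1, L6        | r0=0 r1=9 r2=9 r3=8 r4=13 r5=3  [TAKEN]
PC=2  andi  r2, r5, 13       | r0=0 r1=9 r2=1 r3=8 r4=13 r5=3
PC=6  beq  r4, r5, L11       | r0=0 r1=9 r2=1 r3=8 r4=13 r5=3  [not taken]
PC=7  or   r4, r5, r5        | r0=0 r1=9 r2=1 r3=8 r4=3 r5=3
PC=8  sub  r0, r1, r2        | r0=0 r1=9 r2=1 r3=8 r4=3 r5=3
PC=9  xori  r4, r3, 7        | r0=0 r1=9 r2=1 r3=8 r4=15 r5=3
PC=10 nor  r5, r3, r5        | r0=0 r1=9 r2=1 r3=8 r4=15 r5=65524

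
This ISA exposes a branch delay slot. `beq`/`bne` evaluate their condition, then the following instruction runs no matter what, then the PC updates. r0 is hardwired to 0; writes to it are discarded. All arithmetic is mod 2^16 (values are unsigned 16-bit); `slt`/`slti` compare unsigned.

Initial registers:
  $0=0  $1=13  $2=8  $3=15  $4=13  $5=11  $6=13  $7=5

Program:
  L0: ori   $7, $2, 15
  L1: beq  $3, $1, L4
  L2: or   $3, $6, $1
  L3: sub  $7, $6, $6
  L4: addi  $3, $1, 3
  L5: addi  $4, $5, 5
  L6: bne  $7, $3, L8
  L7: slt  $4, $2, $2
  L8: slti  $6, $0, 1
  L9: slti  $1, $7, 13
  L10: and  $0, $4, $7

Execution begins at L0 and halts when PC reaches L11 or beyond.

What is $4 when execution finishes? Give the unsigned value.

PC=0  ori   $7, $2, 15       | $0=0 $1=13 $2=8 $3=15 $4=13 $5=11 $6=13 $7=15
PC=1  beq  $3, $1, L4        | $0=0 $1=13 $2=8 $3=15 $4=13 $5=11 $6=13 $7=15  [not taken]
PC=2  or   $3, $6, $1        | $0=0 $1=13 $2=8 $3=13 $4=13 $5=11 $6=13 $7=15
PC=3  sub  $7, $6, $6        | $0=0 $1=13 $2=8 $3=13 $4=13 $5=11 $6=13 $7=0
PC=4  addi  $3, $1, 3        | $0=0 $1=13 $2=8 $3=16 $4=13 $5=11 $6=13 $7=0
PC=5  addi  $4, $5, 5        | $0=0 $1=13 $2=8 $3=16 $4=16 $5=11 $6=13 $7=0
PC=6  bne  $7, $3, L8        | $0=0 $1=13 $2=8 $3=16 $4=16 $5=11 $6=13 $7=0  [TAKEN]
PC=7  slt  $4, $2, $2        | $0=0 $1=13 $2=8 $3=16 $4=0 $5=11 $6=13 $7=0
PC=8  slti  $6, $0, 1        | $0=0 $1=13 $2=8 $3=16 $4=0 $5=11 $6=1 $7=0
PC=9  slti  $1, $7, 13       | $0=0 $1=1 $2=8 $3=16 $4=0 $5=11 $6=1 $7=0
PC=10 and  $0, $4, $7        | $0=0 $1=1 $2=8 $3=16 $4=0 $5=11 $6=1 $7=0

0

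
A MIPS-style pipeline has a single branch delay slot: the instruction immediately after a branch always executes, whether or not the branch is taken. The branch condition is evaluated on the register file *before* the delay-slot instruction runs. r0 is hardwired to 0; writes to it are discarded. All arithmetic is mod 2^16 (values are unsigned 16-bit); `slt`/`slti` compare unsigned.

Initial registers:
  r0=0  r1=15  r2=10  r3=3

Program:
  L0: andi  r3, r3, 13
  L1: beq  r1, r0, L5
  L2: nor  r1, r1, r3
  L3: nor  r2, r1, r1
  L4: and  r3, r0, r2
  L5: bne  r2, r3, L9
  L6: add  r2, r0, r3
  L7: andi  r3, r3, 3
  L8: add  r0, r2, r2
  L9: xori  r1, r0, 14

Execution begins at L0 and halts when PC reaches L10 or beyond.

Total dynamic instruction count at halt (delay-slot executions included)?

  step pc=0: andi  r3, r3, 13  regs=(0,15,10,1)
  step pc=1: beq  r1, r0, L5  cond=F  regs=(0,15,10,1)
  step pc=2: nor  r1, r1, r3  regs=(0,65520,10,1)
  step pc=3: nor  r2, r1, r1  regs=(0,65520,15,1)
  step pc=4: and  r3, r0, r2  regs=(0,65520,15,0)
  step pc=5: bne  r2, r3, L9  cond=T  regs=(0,65520,15,0)
  step pc=6: add  r2, r0, r3  regs=(0,65520,0,0)
  step pc=9: xori  r1, r0, 14  regs=(0,14,0,0)

8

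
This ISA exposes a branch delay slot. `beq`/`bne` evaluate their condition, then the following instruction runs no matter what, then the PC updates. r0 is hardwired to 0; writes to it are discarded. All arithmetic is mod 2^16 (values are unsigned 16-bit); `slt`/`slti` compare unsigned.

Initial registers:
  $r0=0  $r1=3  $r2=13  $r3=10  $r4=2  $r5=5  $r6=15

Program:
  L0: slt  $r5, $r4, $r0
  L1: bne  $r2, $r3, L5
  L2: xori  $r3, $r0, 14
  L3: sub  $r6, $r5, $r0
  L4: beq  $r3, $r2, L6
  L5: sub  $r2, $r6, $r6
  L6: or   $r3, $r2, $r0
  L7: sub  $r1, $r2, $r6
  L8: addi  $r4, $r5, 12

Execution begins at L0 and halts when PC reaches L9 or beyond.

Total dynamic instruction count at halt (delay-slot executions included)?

#0 slt  $r5, $r4, $r0 ; 0/3/13/10/2/0/15
#1 bne  $r2, $r3, L5 ; 0/3/13/10/2/0/15 ; →target
#2 xori  $r3, $r0, 14 ; 0/3/13/14/2/0/15
#5 sub  $r2, $r6, $r6 ; 0/3/0/14/2/0/15
#6 or   $r3, $r2, $r0 ; 0/3/0/0/2/0/15
#7 sub  $r1, $r2, $r6 ; 0/65521/0/0/2/0/15
#8 addi  $r4, $r5, 12 ; 0/65521/0/0/12/0/15

7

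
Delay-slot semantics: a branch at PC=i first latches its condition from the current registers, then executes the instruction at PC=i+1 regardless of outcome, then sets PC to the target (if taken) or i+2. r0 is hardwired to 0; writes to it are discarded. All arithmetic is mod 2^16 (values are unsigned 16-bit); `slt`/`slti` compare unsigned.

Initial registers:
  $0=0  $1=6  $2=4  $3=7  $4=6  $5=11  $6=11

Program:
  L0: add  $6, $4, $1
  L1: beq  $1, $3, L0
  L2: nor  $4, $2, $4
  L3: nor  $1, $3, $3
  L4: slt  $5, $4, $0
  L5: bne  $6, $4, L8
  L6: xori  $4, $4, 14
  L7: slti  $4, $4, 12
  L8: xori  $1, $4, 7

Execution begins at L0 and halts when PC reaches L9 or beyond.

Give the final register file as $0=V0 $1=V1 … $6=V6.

$0=0 $1=65520 $2=4 $3=7 $4=65527 $5=0 $6=12

  step pc=0: add  $6, $4, $1  regs=(0,6,4,7,6,11,12)
  step pc=1: beq  $1, $3, L0  cond=F  regs=(0,6,4,7,6,11,12)
  step pc=2: nor  $4, $2, $4  regs=(0,6,4,7,65529,11,12)
  step pc=3: nor  $1, $3, $3  regs=(0,65528,4,7,65529,11,12)
  step pc=4: slt  $5, $4, $0  regs=(0,65528,4,7,65529,0,12)
  step pc=5: bne  $6, $4, L8  cond=T  regs=(0,65528,4,7,65529,0,12)
  step pc=6: xori  $4, $4, 14  regs=(0,65528,4,7,65527,0,12)
  step pc=8: xori  $1, $4, 7  regs=(0,65520,4,7,65527,0,12)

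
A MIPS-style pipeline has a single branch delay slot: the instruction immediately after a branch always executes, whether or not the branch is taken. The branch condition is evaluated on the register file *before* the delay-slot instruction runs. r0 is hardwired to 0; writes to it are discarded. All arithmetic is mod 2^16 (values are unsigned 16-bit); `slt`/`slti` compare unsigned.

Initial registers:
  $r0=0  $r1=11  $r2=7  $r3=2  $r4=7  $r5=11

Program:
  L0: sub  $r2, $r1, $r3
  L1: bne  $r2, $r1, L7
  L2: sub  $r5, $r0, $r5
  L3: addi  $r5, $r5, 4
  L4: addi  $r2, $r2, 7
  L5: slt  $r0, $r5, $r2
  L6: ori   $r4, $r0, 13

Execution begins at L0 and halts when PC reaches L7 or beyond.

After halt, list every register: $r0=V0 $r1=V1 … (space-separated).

[0] sub  $r2, $r1, $r3  →  {$r0:0, $r1:11, $r2:9, $r3:2, $r4:7, $r5:11}
[1] bne  $r2, $r1, L7  →  {$r0:0, $r1:11, $r2:9, $r3:2, $r4:7, $r5:11}  ⟨branch taken⟩
[2] sub  $r5, $r0, $r5  →  {$r0:0, $r1:11, $r2:9, $r3:2, $r4:7, $r5:65525}

$r0=0 $r1=11 $r2=9 $r3=2 $r4=7 $r5=65525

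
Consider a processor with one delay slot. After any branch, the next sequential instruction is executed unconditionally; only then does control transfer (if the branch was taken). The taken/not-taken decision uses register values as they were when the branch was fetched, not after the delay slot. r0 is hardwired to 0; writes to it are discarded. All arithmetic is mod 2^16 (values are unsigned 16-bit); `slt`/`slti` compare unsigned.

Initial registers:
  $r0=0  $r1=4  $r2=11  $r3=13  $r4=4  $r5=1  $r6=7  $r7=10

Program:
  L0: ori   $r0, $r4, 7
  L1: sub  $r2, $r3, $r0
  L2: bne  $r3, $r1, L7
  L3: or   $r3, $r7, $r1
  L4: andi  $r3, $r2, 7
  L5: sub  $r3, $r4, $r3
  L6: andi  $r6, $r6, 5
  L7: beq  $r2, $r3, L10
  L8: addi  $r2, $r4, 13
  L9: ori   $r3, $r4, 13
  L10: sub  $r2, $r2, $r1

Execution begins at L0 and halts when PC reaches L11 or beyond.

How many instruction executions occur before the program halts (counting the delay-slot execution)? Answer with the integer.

8

[0] ori   $r0, $r4, 7  →  {$r0:0, $r1:4, $r2:11, $r3:13, $r4:4, $r5:1, $r6:7, $r7:10}
[1] sub  $r2, $r3, $r0  →  {$r0:0, $r1:4, $r2:13, $r3:13, $r4:4, $r5:1, $r6:7, $r7:10}
[2] bne  $r3, $r1, L7  →  {$r0:0, $r1:4, $r2:13, $r3:13, $r4:4, $r5:1, $r6:7, $r7:10}  ⟨branch taken⟩
[3] or   $r3, $r7, $r1  →  {$r0:0, $r1:4, $r2:13, $r3:14, $r4:4, $r5:1, $r6:7, $r7:10}
[7] beq  $r2, $r3, L10  →  {$r0:0, $r1:4, $r2:13, $r3:14, $r4:4, $r5:1, $r6:7, $r7:10}  ⟨branch fallthrough⟩
[8] addi  $r2, $r4, 13  →  {$r0:0, $r1:4, $r2:17, $r3:14, $r4:4, $r5:1, $r6:7, $r7:10}
[9] ori   $r3, $r4, 13  →  {$r0:0, $r1:4, $r2:17, $r3:13, $r4:4, $r5:1, $r6:7, $r7:10}
[10] sub  $r2, $r2, $r1  →  {$r0:0, $r1:4, $r2:13, $r3:13, $r4:4, $r5:1, $r6:7, $r7:10}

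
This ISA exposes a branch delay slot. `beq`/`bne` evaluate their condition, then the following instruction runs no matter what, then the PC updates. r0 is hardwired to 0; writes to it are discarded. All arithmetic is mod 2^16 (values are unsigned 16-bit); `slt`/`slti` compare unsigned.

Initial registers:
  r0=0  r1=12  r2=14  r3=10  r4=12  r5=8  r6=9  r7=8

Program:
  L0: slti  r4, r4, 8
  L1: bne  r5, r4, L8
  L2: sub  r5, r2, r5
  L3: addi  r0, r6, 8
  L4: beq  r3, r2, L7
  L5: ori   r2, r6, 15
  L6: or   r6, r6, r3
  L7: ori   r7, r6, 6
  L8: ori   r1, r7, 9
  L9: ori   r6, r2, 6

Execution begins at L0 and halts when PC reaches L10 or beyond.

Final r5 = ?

  step pc=0: slti  r4, r4, 8  regs=(0,12,14,10,0,8,9,8)
  step pc=1: bne  r5, r4, L8  cond=T  regs=(0,12,14,10,0,8,9,8)
  step pc=2: sub  r5, r2, r5  regs=(0,12,14,10,0,6,9,8)
  step pc=8: ori   r1, r7, 9  regs=(0,9,14,10,0,6,9,8)
  step pc=9: ori   r6, r2, 6  regs=(0,9,14,10,0,6,14,8)

6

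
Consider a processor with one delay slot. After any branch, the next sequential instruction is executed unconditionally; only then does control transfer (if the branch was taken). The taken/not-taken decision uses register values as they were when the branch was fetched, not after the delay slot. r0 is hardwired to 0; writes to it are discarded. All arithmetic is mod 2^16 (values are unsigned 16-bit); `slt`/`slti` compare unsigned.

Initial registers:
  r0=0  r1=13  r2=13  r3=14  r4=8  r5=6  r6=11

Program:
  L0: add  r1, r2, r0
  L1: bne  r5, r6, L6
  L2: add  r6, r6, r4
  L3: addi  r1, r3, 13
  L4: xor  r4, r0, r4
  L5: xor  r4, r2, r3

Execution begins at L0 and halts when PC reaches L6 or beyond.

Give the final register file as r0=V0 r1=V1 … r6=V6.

r0=0 r1=13 r2=13 r3=14 r4=8 r5=6 r6=19

[0] add  r1, r2, r0  →  {r0:0, r1:13, r2:13, r3:14, r4:8, r5:6, r6:11}
[1] bne  r5, r6, L6  →  {r0:0, r1:13, r2:13, r3:14, r4:8, r5:6, r6:11}  ⟨branch taken⟩
[2] add  r6, r6, r4  →  {r0:0, r1:13, r2:13, r3:14, r4:8, r5:6, r6:19}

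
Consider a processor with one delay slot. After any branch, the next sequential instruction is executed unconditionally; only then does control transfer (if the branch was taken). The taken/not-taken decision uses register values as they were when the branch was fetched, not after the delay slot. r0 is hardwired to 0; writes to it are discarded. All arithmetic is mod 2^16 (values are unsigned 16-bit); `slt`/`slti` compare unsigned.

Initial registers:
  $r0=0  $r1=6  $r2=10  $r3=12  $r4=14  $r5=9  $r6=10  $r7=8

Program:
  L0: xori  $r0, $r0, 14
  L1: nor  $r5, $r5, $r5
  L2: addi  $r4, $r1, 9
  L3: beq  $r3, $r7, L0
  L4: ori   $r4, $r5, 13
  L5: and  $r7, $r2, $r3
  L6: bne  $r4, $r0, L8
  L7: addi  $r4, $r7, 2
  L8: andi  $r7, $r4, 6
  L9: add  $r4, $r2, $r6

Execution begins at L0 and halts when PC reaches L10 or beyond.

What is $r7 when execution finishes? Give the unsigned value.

2

  step pc=0: xori  $r0, $r0, 14  regs=(0,6,10,12,14,9,10,8)
  step pc=1: nor  $r5, $r5, $r5  regs=(0,6,10,12,14,65526,10,8)
  step pc=2: addi  $r4, $r1, 9  regs=(0,6,10,12,15,65526,10,8)
  step pc=3: beq  $r3, $r7, L0  cond=F  regs=(0,6,10,12,15,65526,10,8)
  step pc=4: ori   $r4, $r5, 13  regs=(0,6,10,12,65535,65526,10,8)
  step pc=5: and  $r7, $r2, $r3  regs=(0,6,10,12,65535,65526,10,8)
  step pc=6: bne  $r4, $r0, L8  cond=T  regs=(0,6,10,12,65535,65526,10,8)
  step pc=7: addi  $r4, $r7, 2  regs=(0,6,10,12,10,65526,10,8)
  step pc=8: andi  $r7, $r4, 6  regs=(0,6,10,12,10,65526,10,2)
  step pc=9: add  $r4, $r2, $r6  regs=(0,6,10,12,20,65526,10,2)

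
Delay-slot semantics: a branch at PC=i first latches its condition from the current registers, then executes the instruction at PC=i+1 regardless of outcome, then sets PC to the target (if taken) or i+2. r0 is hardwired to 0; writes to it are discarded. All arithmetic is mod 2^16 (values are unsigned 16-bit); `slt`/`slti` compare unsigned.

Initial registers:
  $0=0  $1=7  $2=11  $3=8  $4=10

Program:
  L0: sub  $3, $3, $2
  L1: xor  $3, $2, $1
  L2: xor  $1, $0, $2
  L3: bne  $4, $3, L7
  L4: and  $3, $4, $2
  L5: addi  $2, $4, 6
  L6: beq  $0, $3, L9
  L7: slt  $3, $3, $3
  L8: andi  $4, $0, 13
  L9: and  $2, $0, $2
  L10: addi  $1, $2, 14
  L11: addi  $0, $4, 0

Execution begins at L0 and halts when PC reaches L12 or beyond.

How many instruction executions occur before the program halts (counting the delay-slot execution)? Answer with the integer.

  step pc=0: sub  $3, $3, $2  regs=(0,7,11,65533,10)
  step pc=1: xor  $3, $2, $1  regs=(0,7,11,12,10)
  step pc=2: xor  $1, $0, $2  regs=(0,11,11,12,10)
  step pc=3: bne  $4, $3, L7  cond=T  regs=(0,11,11,12,10)
  step pc=4: and  $3, $4, $2  regs=(0,11,11,10,10)
  step pc=7: slt  $3, $3, $3  regs=(0,11,11,0,10)
  step pc=8: andi  $4, $0, 13  regs=(0,11,11,0,0)
  step pc=9: and  $2, $0, $2  regs=(0,11,0,0,0)
  step pc=10: addi  $1, $2, 14  regs=(0,14,0,0,0)
  step pc=11: addi  $0, $4, 0  regs=(0,14,0,0,0)

10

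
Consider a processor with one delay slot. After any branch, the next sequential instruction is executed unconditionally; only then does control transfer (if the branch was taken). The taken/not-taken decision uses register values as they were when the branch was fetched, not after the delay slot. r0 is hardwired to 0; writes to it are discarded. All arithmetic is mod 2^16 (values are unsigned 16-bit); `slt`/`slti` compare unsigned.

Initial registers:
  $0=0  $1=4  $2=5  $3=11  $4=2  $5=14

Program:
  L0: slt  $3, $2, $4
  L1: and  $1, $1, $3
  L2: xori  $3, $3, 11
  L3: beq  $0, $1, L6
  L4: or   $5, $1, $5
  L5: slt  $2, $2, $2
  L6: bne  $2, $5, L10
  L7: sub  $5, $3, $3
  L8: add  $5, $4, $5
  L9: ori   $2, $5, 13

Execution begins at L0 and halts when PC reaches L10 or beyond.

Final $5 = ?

0

[0] slt  $3, $2, $4  →  {$0:0, $1:4, $2:5, $3:0, $4:2, $5:14}
[1] and  $1, $1, $3  →  {$0:0, $1:0, $2:5, $3:0, $4:2, $5:14}
[2] xori  $3, $3, 11  →  {$0:0, $1:0, $2:5, $3:11, $4:2, $5:14}
[3] beq  $0, $1, L6  →  {$0:0, $1:0, $2:5, $3:11, $4:2, $5:14}  ⟨branch taken⟩
[4] or   $5, $1, $5  →  {$0:0, $1:0, $2:5, $3:11, $4:2, $5:14}
[6] bne  $2, $5, L10  →  {$0:0, $1:0, $2:5, $3:11, $4:2, $5:14}  ⟨branch taken⟩
[7] sub  $5, $3, $3  →  {$0:0, $1:0, $2:5, $3:11, $4:2, $5:0}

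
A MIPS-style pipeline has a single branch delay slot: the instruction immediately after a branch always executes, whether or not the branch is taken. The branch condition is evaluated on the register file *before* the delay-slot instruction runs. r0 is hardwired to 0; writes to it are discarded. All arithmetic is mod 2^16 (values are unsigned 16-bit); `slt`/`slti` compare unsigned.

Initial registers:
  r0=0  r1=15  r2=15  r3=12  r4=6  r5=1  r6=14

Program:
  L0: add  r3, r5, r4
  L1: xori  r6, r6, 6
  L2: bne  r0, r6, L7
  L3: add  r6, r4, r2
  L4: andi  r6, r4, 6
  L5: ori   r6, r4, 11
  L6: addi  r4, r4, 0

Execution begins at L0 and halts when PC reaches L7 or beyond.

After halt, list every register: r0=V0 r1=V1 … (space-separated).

#0 add  r3, r5, r4 ; 0/15/15/7/6/1/14
#1 xori  r6, r6, 6 ; 0/15/15/7/6/1/8
#2 bne  r0, r6, L7 ; 0/15/15/7/6/1/8 ; →target
#3 add  r6, r4, r2 ; 0/15/15/7/6/1/21

r0=0 r1=15 r2=15 r3=7 r4=6 r5=1 r6=21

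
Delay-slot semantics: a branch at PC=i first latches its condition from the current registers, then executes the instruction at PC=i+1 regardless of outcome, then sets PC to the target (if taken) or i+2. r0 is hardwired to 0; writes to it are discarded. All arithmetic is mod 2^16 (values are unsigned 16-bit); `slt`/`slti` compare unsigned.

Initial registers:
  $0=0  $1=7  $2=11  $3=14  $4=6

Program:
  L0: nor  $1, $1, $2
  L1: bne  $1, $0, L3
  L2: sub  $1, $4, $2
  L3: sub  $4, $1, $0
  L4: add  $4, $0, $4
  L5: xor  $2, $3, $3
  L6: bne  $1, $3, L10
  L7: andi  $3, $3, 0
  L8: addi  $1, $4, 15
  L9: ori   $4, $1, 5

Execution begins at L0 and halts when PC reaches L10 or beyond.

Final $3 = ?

0

#0 nor  $1, $1, $2 ; 0/65520/11/14/6
#1 bne  $1, $0, L3 ; 0/65520/11/14/6 ; →target
#2 sub  $1, $4, $2 ; 0/65531/11/14/6
#3 sub  $4, $1, $0 ; 0/65531/11/14/65531
#4 add  $4, $0, $4 ; 0/65531/11/14/65531
#5 xor  $2, $3, $3 ; 0/65531/0/14/65531
#6 bne  $1, $3, L10 ; 0/65531/0/14/65531 ; →target
#7 andi  $3, $3, 0 ; 0/65531/0/0/65531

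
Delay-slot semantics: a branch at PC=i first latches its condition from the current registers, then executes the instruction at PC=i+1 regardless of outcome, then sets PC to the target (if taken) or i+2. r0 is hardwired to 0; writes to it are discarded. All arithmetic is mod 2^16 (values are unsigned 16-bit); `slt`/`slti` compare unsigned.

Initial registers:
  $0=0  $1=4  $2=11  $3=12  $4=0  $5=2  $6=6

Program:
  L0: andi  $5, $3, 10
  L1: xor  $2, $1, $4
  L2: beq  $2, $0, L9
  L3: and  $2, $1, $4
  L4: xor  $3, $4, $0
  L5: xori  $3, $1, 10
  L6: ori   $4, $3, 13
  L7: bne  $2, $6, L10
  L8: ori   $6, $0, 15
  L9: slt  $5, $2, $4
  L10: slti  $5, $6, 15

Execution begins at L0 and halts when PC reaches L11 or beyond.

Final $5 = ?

#0 andi  $5, $3, 10 ; 0/4/11/12/0/8/6
#1 xor  $2, $1, $4 ; 0/4/4/12/0/8/6
#2 beq  $2, $0, L9 ; 0/4/4/12/0/8/6 ; →fallthru
#3 and  $2, $1, $4 ; 0/4/0/12/0/8/6
#4 xor  $3, $4, $0 ; 0/4/0/0/0/8/6
#5 xori  $3, $1, 10 ; 0/4/0/14/0/8/6
#6 ori   $4, $3, 13 ; 0/4/0/14/15/8/6
#7 bne  $2, $6, L10 ; 0/4/0/14/15/8/6 ; →target
#8 ori   $6, $0, 15 ; 0/4/0/14/15/8/15
#10 slti  $5, $6, 15 ; 0/4/0/14/15/0/15

0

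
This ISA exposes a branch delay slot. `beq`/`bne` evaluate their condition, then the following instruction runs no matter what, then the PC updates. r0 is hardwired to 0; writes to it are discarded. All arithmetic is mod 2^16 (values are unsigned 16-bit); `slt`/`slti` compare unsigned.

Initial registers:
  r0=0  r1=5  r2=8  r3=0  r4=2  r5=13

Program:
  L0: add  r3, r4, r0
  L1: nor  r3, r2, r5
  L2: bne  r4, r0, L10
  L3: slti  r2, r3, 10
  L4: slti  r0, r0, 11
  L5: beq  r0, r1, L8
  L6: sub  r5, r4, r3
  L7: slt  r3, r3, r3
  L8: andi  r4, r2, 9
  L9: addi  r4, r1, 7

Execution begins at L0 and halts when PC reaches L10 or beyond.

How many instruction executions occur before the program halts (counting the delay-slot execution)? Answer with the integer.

4

[0] add  r3, r4, r0  →  {r0:0, r1:5, r2:8, r3:2, r4:2, r5:13}
[1] nor  r3, r2, r5  →  {r0:0, r1:5, r2:8, r3:65522, r4:2, r5:13}
[2] bne  r4, r0, L10  →  {r0:0, r1:5, r2:8, r3:65522, r4:2, r5:13}  ⟨branch taken⟩
[3] slti  r2, r3, 10  →  {r0:0, r1:5, r2:0, r3:65522, r4:2, r5:13}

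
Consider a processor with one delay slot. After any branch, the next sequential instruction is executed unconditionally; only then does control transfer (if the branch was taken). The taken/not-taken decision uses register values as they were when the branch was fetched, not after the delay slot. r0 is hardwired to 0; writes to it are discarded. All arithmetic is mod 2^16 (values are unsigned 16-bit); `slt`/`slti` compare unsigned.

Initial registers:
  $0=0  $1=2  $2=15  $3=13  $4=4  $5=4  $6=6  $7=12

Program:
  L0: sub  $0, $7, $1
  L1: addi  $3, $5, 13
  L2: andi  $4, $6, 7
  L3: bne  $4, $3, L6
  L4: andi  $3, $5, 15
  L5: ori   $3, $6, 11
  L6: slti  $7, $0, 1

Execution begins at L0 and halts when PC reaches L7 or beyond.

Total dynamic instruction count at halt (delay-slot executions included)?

6

#0 sub  $0, $7, $1 ; 0/2/15/13/4/4/6/12
#1 addi  $3, $5, 13 ; 0/2/15/17/4/4/6/12
#2 andi  $4, $6, 7 ; 0/2/15/17/6/4/6/12
#3 bne  $4, $3, L6 ; 0/2/15/17/6/4/6/12 ; →target
#4 andi  $3, $5, 15 ; 0/2/15/4/6/4/6/12
#6 slti  $7, $0, 1 ; 0/2/15/4/6/4/6/1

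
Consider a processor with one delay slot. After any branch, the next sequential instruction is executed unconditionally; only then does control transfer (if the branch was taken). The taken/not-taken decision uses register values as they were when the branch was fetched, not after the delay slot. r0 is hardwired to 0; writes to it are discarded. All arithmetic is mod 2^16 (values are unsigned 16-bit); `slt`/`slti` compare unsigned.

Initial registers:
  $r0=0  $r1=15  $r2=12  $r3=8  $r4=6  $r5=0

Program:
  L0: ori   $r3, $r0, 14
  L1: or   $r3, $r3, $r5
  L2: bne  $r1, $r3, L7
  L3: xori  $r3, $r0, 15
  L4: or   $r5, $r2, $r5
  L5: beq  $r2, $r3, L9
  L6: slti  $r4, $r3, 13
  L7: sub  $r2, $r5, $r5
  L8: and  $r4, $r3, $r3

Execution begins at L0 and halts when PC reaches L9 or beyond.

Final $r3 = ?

[0] ori   $r3, $r0, 14  →  {$r0:0, $r1:15, $r2:12, $r3:14, $r4:6, $r5:0}
[1] or   $r3, $r3, $r5  →  {$r0:0, $r1:15, $r2:12, $r3:14, $r4:6, $r5:0}
[2] bne  $r1, $r3, L7  →  {$r0:0, $r1:15, $r2:12, $r3:14, $r4:6, $r5:0}  ⟨branch taken⟩
[3] xori  $r3, $r0, 15  →  {$r0:0, $r1:15, $r2:12, $r3:15, $r4:6, $r5:0}
[7] sub  $r2, $r5, $r5  →  {$r0:0, $r1:15, $r2:0, $r3:15, $r4:6, $r5:0}
[8] and  $r4, $r3, $r3  →  {$r0:0, $r1:15, $r2:0, $r3:15, $r4:15, $r5:0}

15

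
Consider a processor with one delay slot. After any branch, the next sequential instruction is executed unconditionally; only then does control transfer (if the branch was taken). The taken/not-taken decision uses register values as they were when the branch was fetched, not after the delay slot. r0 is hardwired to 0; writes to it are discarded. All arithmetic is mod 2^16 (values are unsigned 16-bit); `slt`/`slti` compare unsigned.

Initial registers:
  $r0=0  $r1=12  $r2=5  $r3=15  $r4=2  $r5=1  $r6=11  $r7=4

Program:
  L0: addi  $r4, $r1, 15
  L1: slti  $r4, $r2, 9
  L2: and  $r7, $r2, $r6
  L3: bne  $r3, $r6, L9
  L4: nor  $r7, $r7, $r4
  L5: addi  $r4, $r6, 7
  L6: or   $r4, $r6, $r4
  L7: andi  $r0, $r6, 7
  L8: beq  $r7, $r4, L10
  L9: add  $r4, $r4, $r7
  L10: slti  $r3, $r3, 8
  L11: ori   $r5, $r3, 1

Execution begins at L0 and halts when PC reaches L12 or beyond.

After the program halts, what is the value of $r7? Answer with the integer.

65534

PC=0  addi  $r4, $r1, 15     | $r0=0 $r1=12 $r2=5 $r3=15 $r4=27 $r5=1 $r6=11 $r7=4
PC=1  slti  $r4, $r2, 9      | $r0=0 $r1=12 $r2=5 $r3=15 $r4=1 $r5=1 $r6=11 $r7=4
PC=2  and  $r7, $r2, $r6     | $r0=0 $r1=12 $r2=5 $r3=15 $r4=1 $r5=1 $r6=11 $r7=1
PC=3  bne  $r3, $r6, L9      | $r0=0 $r1=12 $r2=5 $r3=15 $r4=1 $r5=1 $r6=11 $r7=1  [TAKEN]
PC=4  nor  $r7, $r7, $r4     | $r0=0 $r1=12 $r2=5 $r3=15 $r4=1 $r5=1 $r6=11 $r7=65534
PC=9  add  $r4, $r4, $r7     | $r0=0 $r1=12 $r2=5 $r3=15 $r4=65535 $r5=1 $r6=11 $r7=65534
PC=10 slti  $r3, $r3, 8      | $r0=0 $r1=12 $r2=5 $r3=0 $r4=65535 $r5=1 $r6=11 $r7=65534
PC=11 ori   $r5, $r3, 1      | $r0=0 $r1=12 $r2=5 $r3=0 $r4=65535 $r5=1 $r6=11 $r7=65534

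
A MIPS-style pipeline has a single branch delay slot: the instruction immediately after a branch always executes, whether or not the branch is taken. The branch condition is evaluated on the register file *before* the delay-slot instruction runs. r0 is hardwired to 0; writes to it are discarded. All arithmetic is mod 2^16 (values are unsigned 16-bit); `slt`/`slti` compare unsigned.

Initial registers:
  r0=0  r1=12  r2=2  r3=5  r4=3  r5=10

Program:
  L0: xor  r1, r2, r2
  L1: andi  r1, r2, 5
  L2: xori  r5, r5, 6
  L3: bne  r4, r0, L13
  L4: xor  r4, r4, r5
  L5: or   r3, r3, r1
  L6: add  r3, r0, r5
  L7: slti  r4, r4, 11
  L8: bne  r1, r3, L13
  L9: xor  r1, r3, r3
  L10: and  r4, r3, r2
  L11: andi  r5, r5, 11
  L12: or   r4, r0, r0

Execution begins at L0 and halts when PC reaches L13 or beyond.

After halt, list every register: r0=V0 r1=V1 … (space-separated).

r0=0 r1=0 r2=2 r3=5 r4=15 r5=12

PC=0  xor  r1, r2, r2        | r0=0 r1=0 r2=2 r3=5 r4=3 r5=10
PC=1  andi  r1, r2, 5        | r0=0 r1=0 r2=2 r3=5 r4=3 r5=10
PC=2  xori  r5, r5, 6        | r0=0 r1=0 r2=2 r3=5 r4=3 r5=12
PC=3  bne  r4, r0, L13       | r0=0 r1=0 r2=2 r3=5 r4=3 r5=12  [TAKEN]
PC=4  xor  r4, r4, r5        | r0=0 r1=0 r2=2 r3=5 r4=15 r5=12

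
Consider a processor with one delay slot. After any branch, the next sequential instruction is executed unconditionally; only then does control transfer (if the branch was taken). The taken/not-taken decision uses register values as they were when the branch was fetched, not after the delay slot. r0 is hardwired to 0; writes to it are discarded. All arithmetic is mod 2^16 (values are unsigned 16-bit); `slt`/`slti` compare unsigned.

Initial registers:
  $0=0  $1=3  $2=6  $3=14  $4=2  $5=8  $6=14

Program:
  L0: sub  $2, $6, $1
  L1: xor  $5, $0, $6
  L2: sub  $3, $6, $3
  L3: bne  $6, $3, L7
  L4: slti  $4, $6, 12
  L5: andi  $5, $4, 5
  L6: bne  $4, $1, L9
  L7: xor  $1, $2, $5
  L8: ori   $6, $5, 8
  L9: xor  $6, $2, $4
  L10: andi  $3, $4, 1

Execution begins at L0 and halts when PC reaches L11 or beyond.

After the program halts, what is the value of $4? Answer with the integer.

  step pc=0: sub  $2, $6, $1  regs=(0,3,11,14,2,8,14)
  step pc=1: xor  $5, $0, $6  regs=(0,3,11,14,2,14,14)
  step pc=2: sub  $3, $6, $3  regs=(0,3,11,0,2,14,14)
  step pc=3: bne  $6, $3, L7  cond=T  regs=(0,3,11,0,2,14,14)
  step pc=4: slti  $4, $6, 12  regs=(0,3,11,0,0,14,14)
  step pc=7: xor  $1, $2, $5  regs=(0,5,11,0,0,14,14)
  step pc=8: ori   $6, $5, 8  regs=(0,5,11,0,0,14,14)
  step pc=9: xor  $6, $2, $4  regs=(0,5,11,0,0,14,11)
  step pc=10: andi  $3, $4, 1  regs=(0,5,11,0,0,14,11)

0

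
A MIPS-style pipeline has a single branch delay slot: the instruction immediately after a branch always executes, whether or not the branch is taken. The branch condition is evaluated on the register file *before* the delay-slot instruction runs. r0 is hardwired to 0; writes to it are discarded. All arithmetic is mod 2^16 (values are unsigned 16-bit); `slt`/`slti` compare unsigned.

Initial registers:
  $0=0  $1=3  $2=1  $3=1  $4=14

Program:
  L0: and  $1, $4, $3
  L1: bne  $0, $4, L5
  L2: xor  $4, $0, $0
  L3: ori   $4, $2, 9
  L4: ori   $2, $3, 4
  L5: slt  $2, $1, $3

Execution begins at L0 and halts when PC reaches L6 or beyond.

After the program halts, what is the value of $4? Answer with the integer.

PC=0  and  $1, $4, $3        | $0=0 $1=0 $2=1 $3=1 $4=14
PC=1  bne  $0, $4, L5        | $0=0 $1=0 $2=1 $3=1 $4=14  [TAKEN]
PC=2  xor  $4, $0, $0        | $0=0 $1=0 $2=1 $3=1 $4=0
PC=5  slt  $2, $1, $3        | $0=0 $1=0 $2=1 $3=1 $4=0

0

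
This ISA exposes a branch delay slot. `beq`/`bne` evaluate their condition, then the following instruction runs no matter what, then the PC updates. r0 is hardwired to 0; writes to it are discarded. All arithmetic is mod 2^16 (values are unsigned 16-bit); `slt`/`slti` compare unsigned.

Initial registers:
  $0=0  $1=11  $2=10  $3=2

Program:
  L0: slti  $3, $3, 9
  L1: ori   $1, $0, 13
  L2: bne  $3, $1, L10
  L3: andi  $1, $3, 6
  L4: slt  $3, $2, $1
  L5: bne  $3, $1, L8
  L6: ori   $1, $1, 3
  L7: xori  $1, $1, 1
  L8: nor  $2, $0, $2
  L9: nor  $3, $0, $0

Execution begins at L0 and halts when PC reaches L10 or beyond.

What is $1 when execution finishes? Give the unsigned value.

0

#0 slti  $3, $3, 9 ; 0/11/10/1
#1 ori   $1, $0, 13 ; 0/13/10/1
#2 bne  $3, $1, L10 ; 0/13/10/1 ; →target
#3 andi  $1, $3, 6 ; 0/0/10/1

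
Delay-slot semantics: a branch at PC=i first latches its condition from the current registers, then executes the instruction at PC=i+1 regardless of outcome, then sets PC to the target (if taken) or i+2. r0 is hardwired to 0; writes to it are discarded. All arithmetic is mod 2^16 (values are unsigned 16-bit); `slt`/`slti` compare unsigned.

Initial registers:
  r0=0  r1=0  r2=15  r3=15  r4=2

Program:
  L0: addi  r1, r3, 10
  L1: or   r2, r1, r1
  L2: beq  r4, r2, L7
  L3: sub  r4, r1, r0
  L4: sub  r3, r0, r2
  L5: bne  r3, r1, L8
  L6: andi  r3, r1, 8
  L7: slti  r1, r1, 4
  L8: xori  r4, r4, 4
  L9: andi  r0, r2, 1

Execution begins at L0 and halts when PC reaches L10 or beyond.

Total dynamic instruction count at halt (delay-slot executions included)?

9

  step pc=0: addi  r1, r3, 10  regs=(0,25,15,15,2)
  step pc=1: or   r2, r1, r1  regs=(0,25,25,15,2)
  step pc=2: beq  r4, r2, L7  cond=F  regs=(0,25,25,15,2)
  step pc=3: sub  r4, r1, r0  regs=(0,25,25,15,25)
  step pc=4: sub  r3, r0, r2  regs=(0,25,25,65511,25)
  step pc=5: bne  r3, r1, L8  cond=T  regs=(0,25,25,65511,25)
  step pc=6: andi  r3, r1, 8  regs=(0,25,25,8,25)
  step pc=8: xori  r4, r4, 4  regs=(0,25,25,8,29)
  step pc=9: andi  r0, r2, 1  regs=(0,25,25,8,29)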